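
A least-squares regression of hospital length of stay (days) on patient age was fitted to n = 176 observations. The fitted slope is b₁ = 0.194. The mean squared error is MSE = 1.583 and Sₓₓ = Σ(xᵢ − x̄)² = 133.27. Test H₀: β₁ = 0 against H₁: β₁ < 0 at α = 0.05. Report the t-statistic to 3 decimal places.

t = 1.780

SE(b₁) = √(MSE/Sₓₓ) = √(1.583/133.27) = 0.108987.
t = 0.194 / 0.108987 = 1.780.
df = n − 2 = 174.
One-sided p ≈ 0.9616, which is ≥ 0.05, so fail to reject H₀.
The data do not give significant evidence that the true slope on patient age is negative.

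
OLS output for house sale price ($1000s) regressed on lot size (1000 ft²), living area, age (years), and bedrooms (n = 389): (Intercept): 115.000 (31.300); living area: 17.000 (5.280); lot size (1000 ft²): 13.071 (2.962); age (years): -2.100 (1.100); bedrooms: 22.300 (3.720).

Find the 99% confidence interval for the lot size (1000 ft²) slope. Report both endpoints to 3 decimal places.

(5.403, 20.739)

Read off: b = 13.071, SE = 2.962 for lot size (1000 ft²).
df = n − k − 1 = 389 − 4 − 1 = 384.
t* = t_{0.005, 384} = 2.588693.
Margin = t* × SE = 2.588693 × 2.962 = 7.66771.
CI: 13.071 ± 7.66771 → (5.403, 20.739).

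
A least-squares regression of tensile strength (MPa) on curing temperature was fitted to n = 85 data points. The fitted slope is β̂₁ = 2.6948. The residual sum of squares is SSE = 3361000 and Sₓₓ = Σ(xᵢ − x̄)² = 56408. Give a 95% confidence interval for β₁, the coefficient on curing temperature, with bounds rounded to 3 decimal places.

MSE = SSE/(n − 2) = 3361000/83 = 40494.
SE(β̂₁) = √(MSE/Sₓₓ) = √(40494/56408) = 0.847276.
df = n − 2 = 83.
t* = t_{0.025, 83} = 1.98896.
Margin = t* × SE = 1.98896 × 0.847276 = 1.68520.
CI: 2.6948 ± 1.68520 → (1.010, 4.380).
With 95% confidence, each one-unit increase in curing temperature is associated with a change of between 1.010 and 4.380 MPa in tensile strength.

(1.010, 4.380)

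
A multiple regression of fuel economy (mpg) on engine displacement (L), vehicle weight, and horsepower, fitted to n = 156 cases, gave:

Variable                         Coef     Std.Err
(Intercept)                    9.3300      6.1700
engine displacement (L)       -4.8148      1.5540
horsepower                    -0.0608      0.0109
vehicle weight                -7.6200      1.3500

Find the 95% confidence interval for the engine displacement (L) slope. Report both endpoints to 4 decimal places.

(-7.8850, -1.7446)

Read off: b = -4.8148, SE = 1.5540 for engine displacement (L).
df = n − k − 1 = 156 − 3 − 1 = 152.
t* = t_{0.025, 152} = 1.975694.
Margin = t* × SE = 1.975694 × 1.5540 = 3.070228.
CI: -4.8148 ± 3.070228 → (-7.8850, -1.7446).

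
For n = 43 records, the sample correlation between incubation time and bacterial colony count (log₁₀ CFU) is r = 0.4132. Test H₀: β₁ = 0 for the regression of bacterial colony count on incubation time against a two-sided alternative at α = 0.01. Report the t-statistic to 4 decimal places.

t = r·√(n − 2)/√(1 − r²) = 0.4132·√41/√0.829266 = 2.9054.
df = n − 2 = 41.
Two-sided p ≈ 0.0059, which is < 0.01, so reject H₀.
There is evidence of a linear association between incubation time and bacterial colony count.

t = 2.9054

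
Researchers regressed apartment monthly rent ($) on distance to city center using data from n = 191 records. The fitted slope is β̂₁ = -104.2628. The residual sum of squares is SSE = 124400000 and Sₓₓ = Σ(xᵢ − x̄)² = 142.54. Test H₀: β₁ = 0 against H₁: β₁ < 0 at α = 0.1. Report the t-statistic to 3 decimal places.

MSE = SSE/(n − 2) = 124400000/189 = 658201.
SE(β̂₁) = √(MSE/Sₓₓ) = √(658201/142.54) = 67.9534.
t = -104.2628 / 67.9534 = -1.534.
df = n − 2 = 189.
One-sided p ≈ 0.0633, which is < 0.1, so reject H₀.
There is evidence that the true slope on distance to city center is negative.

t = -1.534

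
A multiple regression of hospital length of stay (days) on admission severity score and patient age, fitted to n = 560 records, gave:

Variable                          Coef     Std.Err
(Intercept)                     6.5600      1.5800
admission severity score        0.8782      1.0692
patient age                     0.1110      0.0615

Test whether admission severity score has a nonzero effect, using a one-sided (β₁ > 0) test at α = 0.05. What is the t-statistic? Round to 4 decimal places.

t = 0.8214

Read off: b = 0.8782, SE = 1.0692 for admission severity score.
H₀: β₁ = 0 vs H₁: β₁ > 0.
t = 0.8782 / 1.0692 = 0.8214.
df = n − k − 1 = 560 − 2 − 1 = 557.
One-sided p ≈ 0.2059, which is ≥ 0.05, so fail to reject H₀.
The data do not give significant evidence that the true slope on admission severity score is positive, holding the other predictors fixed.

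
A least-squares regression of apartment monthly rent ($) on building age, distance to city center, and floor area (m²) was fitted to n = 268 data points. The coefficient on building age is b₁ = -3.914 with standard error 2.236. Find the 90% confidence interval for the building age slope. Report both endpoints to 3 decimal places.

df = n − k − 1 = 268 − 3 − 1 = 264.
t* = t_{0.05, 264} = 1.650646.
Margin = t* × SE = 1.650646 × 2.236 = 3.69084.
CI: -3.914 ± 3.69084 → (-7.605, -0.223).
With 90% confidence, each one-unit increase in building age is associated with a change of between -7.605 and -0.223 $ in apartment monthly rent, holding the other predictors fixed.

(-7.605, -0.223)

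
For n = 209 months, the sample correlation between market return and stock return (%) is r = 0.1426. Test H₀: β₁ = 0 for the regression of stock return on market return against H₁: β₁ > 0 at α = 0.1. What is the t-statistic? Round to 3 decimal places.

t = 2.073

t = r·√(n − 2)/√(1 − r²) = 0.1426·√207/√0.979665 = 2.073.
df = n − 2 = 207.
One-sided p ≈ 0.0197, which is < 0.1, so reject H₀.
There is evidence of a linear association between market return and stock return.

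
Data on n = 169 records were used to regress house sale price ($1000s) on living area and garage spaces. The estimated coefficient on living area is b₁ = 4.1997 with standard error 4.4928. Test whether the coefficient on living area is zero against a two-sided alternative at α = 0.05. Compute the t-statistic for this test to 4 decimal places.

H₀: β₁ = 0 vs H₁: β₁ ≠ 0.
t = (b₁ − β₁⁰)/SE = 4.1997 / 4.4928 = 0.9348.
df = n − k − 1 = 169 − 2 − 1 = 166.
Two-sided p ≈ 0.3513, which is ≥ 0.05, so fail to reject H₀.
The data do not give significant evidence of an association between living area and house sale price, after adjusting for the other predictors.

t = 0.9348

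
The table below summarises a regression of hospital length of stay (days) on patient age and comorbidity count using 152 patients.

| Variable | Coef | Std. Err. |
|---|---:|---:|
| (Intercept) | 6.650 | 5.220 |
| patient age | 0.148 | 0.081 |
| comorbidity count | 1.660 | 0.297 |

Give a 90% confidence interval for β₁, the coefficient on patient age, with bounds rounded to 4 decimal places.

(0.0139, 0.2821)

Read off: b = 0.148, SE = 0.081 for patient age.
df = n − k − 1 = 152 − 2 − 1 = 149.
t* = t_{0.05, 149} = 1.655145.
Margin = t* × SE = 1.655145 × 0.081 = 0.134067.
CI: 0.148 ± 0.134067 → (0.0139, 0.2821).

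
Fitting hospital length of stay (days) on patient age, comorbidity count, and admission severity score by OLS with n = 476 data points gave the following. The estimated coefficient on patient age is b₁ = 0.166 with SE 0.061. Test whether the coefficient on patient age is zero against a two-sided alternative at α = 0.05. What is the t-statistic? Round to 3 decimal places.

t = 2.721

H₀: β₁ = 0 vs H₁: β₁ ≠ 0.
t = (b₁ − β₁⁰)/SE = 0.166 / 0.061 = 2.721.
df = n − k − 1 = 476 − 3 − 1 = 472.
Two-sided p ≈ 0.0067, which is < 0.05, so reject H₀.
There is evidence that patient age is associated with hospital length of stay, holding the other predictors fixed.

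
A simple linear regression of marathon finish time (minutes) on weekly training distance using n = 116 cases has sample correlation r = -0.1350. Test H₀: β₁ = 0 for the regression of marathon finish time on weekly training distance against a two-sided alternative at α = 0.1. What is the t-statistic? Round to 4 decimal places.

t = r·√(n − 2)/√(1 − r²) = -0.1350·√114/√0.981775 = -1.4547.
df = n − 2 = 114.
Two-sided p ≈ 0.1485, which is ≥ 0.1, so fail to reject H₀.
The data do not give significant evidence of a linear association between weekly training distance and marathon finish time.

t = -1.4547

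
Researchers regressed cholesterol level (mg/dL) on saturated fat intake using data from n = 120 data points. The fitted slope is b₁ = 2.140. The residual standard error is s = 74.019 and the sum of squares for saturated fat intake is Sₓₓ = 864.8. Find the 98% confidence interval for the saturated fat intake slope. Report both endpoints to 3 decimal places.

SE(b₁) = s/√Sₓₓ = 74.019/√864.8 = 2.51701.
df = n − 2 = 118.
t* = t_{0.01, 118} = 2.358365.
Margin = t* × SE = 2.358365 × 2.51701 = 5.93603.
CI: 2.140 ± 5.93603 → (-3.796, 8.076).
With 98% confidence, each one-unit increase in saturated fat intake is associated with a change of between -3.796 and 8.076 mg/dL in cholesterol level.

(-3.796, 8.076)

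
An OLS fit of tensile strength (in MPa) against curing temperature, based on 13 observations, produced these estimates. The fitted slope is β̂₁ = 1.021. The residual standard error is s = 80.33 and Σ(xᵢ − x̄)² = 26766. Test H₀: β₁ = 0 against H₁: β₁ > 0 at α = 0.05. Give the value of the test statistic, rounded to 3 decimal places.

SE(β̂₁) = s/√Sₓₓ = 80.33/√26766 = 0.491005.
t = 1.021 / 0.491005 = 2.079.
df = n − 2 = 11.
One-sided p ≈ 0.0309, which is < 0.05, so reject H₀.
There is evidence that the true slope on curing temperature is positive.

t = 2.079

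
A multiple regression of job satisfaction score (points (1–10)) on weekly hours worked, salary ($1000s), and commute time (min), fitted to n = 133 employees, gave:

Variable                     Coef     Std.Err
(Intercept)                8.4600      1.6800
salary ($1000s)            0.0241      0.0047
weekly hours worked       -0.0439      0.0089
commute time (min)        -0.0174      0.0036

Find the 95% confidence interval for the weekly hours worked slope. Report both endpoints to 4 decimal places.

Read off: b = -0.0439, SE = 0.0089 for weekly hours worked.
df = n − k − 1 = 133 − 3 − 1 = 129.
t* = t_{0.025, 129} = 1.978524.
Margin = t* × SE = 1.978524 × 0.0089 = 0.017609.
CI: -0.0439 ± 0.017609 → (-0.0615, -0.0263).

(-0.0615, -0.0263)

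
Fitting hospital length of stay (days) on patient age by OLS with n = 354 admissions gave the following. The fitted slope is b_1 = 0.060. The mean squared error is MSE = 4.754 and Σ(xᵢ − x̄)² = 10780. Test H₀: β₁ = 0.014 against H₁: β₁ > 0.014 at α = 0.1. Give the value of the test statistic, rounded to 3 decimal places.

t = 2.190

SE(b_1) = √(MSE/Sₓₓ) = √(4.754/10780) = 0.021.
t = (0.060 − 0.014) / 0.021 = 2.190.
df = n − 2 = 352.
One-sided p ≈ 0.0146, which is < 0.1, so reject H₀.
There is evidence that the true slope on patient age exceeds 0.014 days per unit.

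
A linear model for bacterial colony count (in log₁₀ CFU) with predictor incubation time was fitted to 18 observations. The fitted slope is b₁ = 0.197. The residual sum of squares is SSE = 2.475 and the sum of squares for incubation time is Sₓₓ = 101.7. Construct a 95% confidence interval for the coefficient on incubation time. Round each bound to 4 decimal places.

(0.1143, 0.2797)

MSE = SSE/(n − 2) = 2.475/16 = 0.154688.
SE(b₁) = √(MSE/Sₓₓ) = √(0.154688/101.7) = 0.0390002.
df = n − 2 = 16.
t* = t_{0.025, 16} = 2.119905.
Margin = t* × SE = 2.119905 × 0.0390002 = 0.082677.
CI: 0.197 ± 0.082677 → (0.1143, 0.2797).
With 95% confidence, each one-unit increase in incubation time is associated with a change of between 0.1143 and 0.2797 log₁₀ CFU in bacterial colony count.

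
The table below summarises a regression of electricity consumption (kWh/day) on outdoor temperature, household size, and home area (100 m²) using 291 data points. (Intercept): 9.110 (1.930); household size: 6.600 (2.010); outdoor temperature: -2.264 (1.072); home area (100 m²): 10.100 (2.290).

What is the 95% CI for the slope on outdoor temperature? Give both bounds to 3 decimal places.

(-4.374, -0.154)

Read off: b = -2.264, SE = 1.072 for outdoor temperature.
df = n − k − 1 = 291 − 3 − 1 = 287.
t* = t_{0.025, 287} = 1.968264.
Margin = t* × SE = 1.968264 × 1.072 = 2.10998.
CI: -2.264 ± 2.10998 → (-4.374, -0.154).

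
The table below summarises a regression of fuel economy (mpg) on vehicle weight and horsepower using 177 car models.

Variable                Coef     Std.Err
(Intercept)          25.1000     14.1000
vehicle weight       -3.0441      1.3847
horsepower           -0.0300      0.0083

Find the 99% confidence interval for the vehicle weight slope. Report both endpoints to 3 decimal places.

(-6.650, 0.562)

Read off: b = -3.0441, SE = 1.3847 for vehicle weight.
df = n − k − 1 = 177 − 2 − 1 = 174.
t* = t_{0.005, 174} = 2.604379.
Margin = t* × SE = 2.604379 × 1.3847 = 3.60628.
CI: -3.0441 ± 3.60628 → (-6.650, 0.562).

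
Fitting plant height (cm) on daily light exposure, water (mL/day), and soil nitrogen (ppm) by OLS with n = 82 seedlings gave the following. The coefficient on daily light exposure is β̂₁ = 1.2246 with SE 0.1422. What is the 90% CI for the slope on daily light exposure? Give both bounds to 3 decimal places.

(0.988, 1.461)

df = n − k − 1 = 82 − 3 − 1 = 78.
t* = t_{0.05, 78} = 1.664625.
Margin = t* × SE = 1.664625 × 0.1422 = 0.23671.
CI: 1.2246 ± 0.23671 → (0.988, 1.461).
With 90% confidence, each one-unit increase in daily light exposure is associated with a change of between 0.988 and 1.461 cm in plant height, holding the other predictors fixed.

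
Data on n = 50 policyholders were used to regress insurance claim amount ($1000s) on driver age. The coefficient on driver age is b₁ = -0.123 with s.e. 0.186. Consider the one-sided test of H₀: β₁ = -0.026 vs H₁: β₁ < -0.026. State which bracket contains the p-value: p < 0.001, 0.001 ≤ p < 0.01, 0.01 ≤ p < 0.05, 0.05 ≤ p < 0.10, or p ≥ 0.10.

p ≥ 0.10

t = (-0.123 − (-0.026)) / 0.186 = -0.522.
df = n − 2 = 50 − 2 = 48.
One-sided p = P(T_{48} < t) ≈ 0.3022.
So p ≥ 0.10.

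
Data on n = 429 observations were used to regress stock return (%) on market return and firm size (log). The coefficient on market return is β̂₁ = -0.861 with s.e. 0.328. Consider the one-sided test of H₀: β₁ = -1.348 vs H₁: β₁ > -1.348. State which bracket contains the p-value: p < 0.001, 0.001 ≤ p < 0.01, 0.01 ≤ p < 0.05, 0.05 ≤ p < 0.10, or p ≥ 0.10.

0.05 ≤ p < 0.10

t = (-0.861 − (-1.348)) / 0.328 = 1.485.
df = n − k − 1 = 429 − 2 − 1 = 426.
One-sided p = P(T_{426} > t) ≈ 0.0692.
So 0.05 ≤ p < 0.10.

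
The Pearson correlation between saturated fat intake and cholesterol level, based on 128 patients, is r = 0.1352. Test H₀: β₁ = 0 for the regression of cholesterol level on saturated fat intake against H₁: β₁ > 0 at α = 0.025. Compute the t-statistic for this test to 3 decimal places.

t = r·√(n − 2)/√(1 − r²) = 0.1352·√126/√0.981721 = 1.532.
df = n − 2 = 126.
One-sided p ≈ 0.0641, which is ≥ 0.025, so fail to reject H₀.
The data do not give significant evidence of a linear association between saturated fat intake and cholesterol level.

t = 1.532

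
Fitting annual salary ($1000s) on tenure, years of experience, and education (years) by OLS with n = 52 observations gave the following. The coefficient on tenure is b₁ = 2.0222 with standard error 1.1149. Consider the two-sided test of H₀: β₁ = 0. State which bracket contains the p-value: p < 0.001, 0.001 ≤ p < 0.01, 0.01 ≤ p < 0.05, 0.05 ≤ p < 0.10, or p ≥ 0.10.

0.05 ≤ p < 0.10

t = 2.0222 / 1.1149 = 1.814.
df = n − k − 1 = 52 − 3 − 1 = 48.
Two-sided p = 2·P(T_{48} > |t|) ≈ 0.0760.
So 0.05 ≤ p < 0.10.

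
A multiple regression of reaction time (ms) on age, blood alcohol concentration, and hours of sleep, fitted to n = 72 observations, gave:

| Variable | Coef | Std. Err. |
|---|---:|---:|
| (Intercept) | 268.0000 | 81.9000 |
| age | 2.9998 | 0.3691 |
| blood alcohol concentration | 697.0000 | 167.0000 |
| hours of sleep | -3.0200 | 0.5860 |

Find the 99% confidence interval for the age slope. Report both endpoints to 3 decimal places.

Read off: b = 2.9998, SE = 0.3691 for age.
df = n − k − 1 = 72 − 3 − 1 = 68.
t* = t_{0.005, 68} = 2.650081.
Margin = t* × SE = 2.650081 × 0.3691 = 0.97815.
CI: 2.9998 ± 0.97815 → (2.022, 3.978).

(2.022, 3.978)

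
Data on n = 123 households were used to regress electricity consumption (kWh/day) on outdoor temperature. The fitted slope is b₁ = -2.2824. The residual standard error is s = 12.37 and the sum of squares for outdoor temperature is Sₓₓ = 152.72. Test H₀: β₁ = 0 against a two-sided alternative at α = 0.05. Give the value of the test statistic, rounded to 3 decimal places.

t = -2.280

SE(b₁) = s/√Sₓₓ = 12.37/√152.72 = 1.00097.
t = -2.2824 / 1.00097 = -2.280.
df = n − 2 = 121.
Two-sided p ≈ 0.0243, which is < 0.05, so reject H₀.
There is evidence that outdoor temperature is associated with electricity consumption.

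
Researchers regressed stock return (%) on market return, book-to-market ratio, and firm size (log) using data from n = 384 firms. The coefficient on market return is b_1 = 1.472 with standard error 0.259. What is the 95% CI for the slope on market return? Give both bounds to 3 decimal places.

df = n − k − 1 = 384 − 3 − 1 = 380.
t* = t_{0.025, 380} = 1.966226.
Margin = t* × SE = 1.966226 × 0.259 = 0.50925.
CI: 1.472 ± 0.50925 → (0.963, 1.981).
With 95% confidence, each one-unit increase in market return is associated with a change of between 0.963 and 1.981 % in stock return, holding the other predictors fixed.

(0.963, 1.981)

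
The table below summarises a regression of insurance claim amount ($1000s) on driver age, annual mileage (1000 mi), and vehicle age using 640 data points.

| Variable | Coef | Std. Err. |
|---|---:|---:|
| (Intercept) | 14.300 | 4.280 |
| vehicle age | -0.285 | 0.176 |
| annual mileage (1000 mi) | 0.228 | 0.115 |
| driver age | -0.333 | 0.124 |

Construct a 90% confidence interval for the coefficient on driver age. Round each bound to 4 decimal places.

(-0.5373, -0.1287)

Read off: b = -0.333, SE = 0.124 for driver age.
df = n − k − 1 = 640 − 3 − 1 = 636.
t* = t_{0.05, 636} = 1.647253.
Margin = t* × SE = 1.647253 × 0.124 = 0.204259.
CI: -0.333 ± 0.204259 → (-0.5373, -0.1287).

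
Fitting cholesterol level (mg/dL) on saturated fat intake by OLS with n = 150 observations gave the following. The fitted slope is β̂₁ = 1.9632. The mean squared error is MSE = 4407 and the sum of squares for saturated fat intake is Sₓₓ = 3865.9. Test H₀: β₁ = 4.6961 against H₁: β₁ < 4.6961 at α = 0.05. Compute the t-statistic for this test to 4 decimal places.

SE(β̂₁) = √(MSE/Sₓₓ) = √(4407/3865.9) = 1.06769.
t = (1.9632 − 4.6961) / 1.06769 = -2.5596.
df = n − 2 = 148.
One-sided p ≈ 0.0057, which is < 0.05, so reject H₀.
There is evidence that the true slope on saturated fat intake is below 4.6961 mg/dL per unit.

t = -2.5596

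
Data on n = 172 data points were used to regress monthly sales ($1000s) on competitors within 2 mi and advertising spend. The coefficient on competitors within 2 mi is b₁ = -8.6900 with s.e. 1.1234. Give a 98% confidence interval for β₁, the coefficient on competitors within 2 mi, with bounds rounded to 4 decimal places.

(-11.3284, -6.0516)

df = n − k − 1 = 172 − 2 − 1 = 169.
t* = t_{0.01, 169} = 2.348615.
Margin = t* × SE = 2.348615 × 1.1234 = 2.638434.
CI: -8.6900 ± 2.638434 → (-11.3284, -6.0516).
With 98% confidence, each one-unit increase in competitors within 2 mi is associated with a change of between -11.3284 and -6.0516 $1000s in monthly sales, holding the other predictors fixed.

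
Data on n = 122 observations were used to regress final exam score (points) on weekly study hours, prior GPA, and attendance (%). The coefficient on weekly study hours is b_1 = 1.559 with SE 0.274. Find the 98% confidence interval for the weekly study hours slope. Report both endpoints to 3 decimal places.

(0.913, 2.205)

df = n − k − 1 = 122 − 3 − 1 = 118.
t* = t_{0.01, 118} = 2.358365.
Margin = t* × SE = 2.358365 × 0.274 = 0.64619.
CI: 1.559 ± 0.64619 → (0.913, 2.205).
With 98% confidence, each one-unit increase in weekly study hours is associated with a change of between 0.913 and 2.205 points in final exam score, holding the other predictors fixed.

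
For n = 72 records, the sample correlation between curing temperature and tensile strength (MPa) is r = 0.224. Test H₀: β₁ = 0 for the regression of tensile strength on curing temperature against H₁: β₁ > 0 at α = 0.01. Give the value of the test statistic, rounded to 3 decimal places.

t = r·√(n − 2)/√(1 − r²) = 0.224·√70/√0.949824 = 1.923.
df = n − 2 = 70.
One-sided p ≈ 0.0293, which is ≥ 0.01, so fail to reject H₀.
The data do not give significant evidence of a linear association between curing temperature and tensile strength.

t = 1.923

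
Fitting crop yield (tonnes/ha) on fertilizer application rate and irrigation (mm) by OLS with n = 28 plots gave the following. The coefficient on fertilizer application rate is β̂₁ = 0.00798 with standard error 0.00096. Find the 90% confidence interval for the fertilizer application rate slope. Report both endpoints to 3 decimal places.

(0.006, 0.010)

df = n − k − 1 = 28 − 2 − 1 = 25.
t* = t_{0.05, 25} = 1.708141.
Margin = t* × SE = 1.708141 × 0.00096 = 0.00164.
CI: 0.00798 ± 0.00164 → (0.006, 0.010).
With 90% confidence, each one-unit increase in fertilizer application rate is associated with a change of between 0.006 and 0.010 tonnes/ha in crop yield, holding the other predictors fixed.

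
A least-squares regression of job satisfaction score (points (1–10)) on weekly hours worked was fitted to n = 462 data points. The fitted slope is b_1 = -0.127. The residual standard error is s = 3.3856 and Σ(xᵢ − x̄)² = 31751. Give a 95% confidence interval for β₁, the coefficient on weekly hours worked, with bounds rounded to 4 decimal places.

SE(b_1) = s/√Sₓₓ = 3.3856/√31751 = 0.0190001.
df = n − 2 = 460.
t* = t_{0.025, 460} = 1.965134.
Margin = t* × SE = 1.965134 × 0.0190001 = 0.037338.
CI: -0.127 ± 0.037338 → (-0.1643, -0.0897).
With 95% confidence, each one-unit increase in weekly hours worked is associated with a change of between -0.1643 and -0.0897 points (1–10) in job satisfaction score.

(-0.1643, -0.0897)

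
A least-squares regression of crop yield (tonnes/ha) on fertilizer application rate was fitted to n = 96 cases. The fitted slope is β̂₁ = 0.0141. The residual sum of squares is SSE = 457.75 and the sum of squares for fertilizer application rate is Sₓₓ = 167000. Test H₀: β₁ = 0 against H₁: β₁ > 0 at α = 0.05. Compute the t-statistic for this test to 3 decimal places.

t = 2.611

MSE = SSE/(n − 2) = 457.75/94 = 4.86968.
SE(β̂₁) = √(MSE/Sₓₓ) = √(4.86968/167000) = 0.00539998.
t = 0.0141 / 0.00539998 = 2.611.
df = n − 2 = 94.
One-sided p ≈ 0.0053, which is < 0.05, so reject H₀.
There is evidence that the true slope on fertilizer application rate is positive.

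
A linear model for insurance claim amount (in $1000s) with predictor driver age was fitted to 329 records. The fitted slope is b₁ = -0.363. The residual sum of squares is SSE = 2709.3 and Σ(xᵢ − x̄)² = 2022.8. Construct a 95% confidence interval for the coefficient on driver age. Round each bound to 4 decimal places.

(-0.4889, -0.2371)

MSE = SSE/(n − 2) = 2709.3/327 = 8.28532.
SE(b₁) = √(MSE/Sₓₓ) = √(8.28532/2022.8) = 0.0639997.
df = n − 2 = 327.
t* = t_{0.025, 327} = 1.967245.
Margin = t* × SE = 1.967245 × 0.0639997 = 0.125903.
CI: -0.363 ± 0.125903 → (-0.4889, -0.2371).
With 95% confidence, each one-unit increase in driver age is associated with a change of between -0.4889 and -0.2371 $1000s in insurance claim amount.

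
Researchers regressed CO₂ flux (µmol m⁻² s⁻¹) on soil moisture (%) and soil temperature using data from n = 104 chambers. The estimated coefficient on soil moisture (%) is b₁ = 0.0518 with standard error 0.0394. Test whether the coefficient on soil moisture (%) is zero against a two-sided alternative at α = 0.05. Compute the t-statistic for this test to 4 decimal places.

H₀: β₁ = 0 vs H₁: β₁ ≠ 0.
t = (b₁ − β₁⁰)/SE = 0.0518 / 0.0394 = 1.3147.
df = n − k − 1 = 104 − 2 − 1 = 101.
Two-sided p ≈ 0.1916, which is ≥ 0.05, so fail to reject H₀.
The data do not give significant evidence of an association between soil moisture (%) and CO₂ flux, after adjusting for the other predictors.

t = 1.3147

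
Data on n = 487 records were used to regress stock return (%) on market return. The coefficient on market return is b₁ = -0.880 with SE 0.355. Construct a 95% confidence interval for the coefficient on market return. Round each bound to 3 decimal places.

df = n − 2 = 487 − 2 = 485.
t* = t_{0.025, 485} = 1.964867.
Margin = t* × SE = 1.964867 × 0.355 = 0.69753.
CI: -0.880 ± 0.69753 → (-1.578, -0.182).
With 95% confidence, each one-unit increase in market return is associated with a change of between -1.578 and -0.182 % in stock return.

(-1.578, -0.182)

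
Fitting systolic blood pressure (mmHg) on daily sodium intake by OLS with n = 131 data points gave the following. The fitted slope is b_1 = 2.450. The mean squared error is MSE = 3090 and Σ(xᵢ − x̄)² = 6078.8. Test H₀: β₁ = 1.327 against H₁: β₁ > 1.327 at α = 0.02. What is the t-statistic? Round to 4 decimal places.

SE(b_1) = √(MSE/Sₓₓ) = √(3090/6078.8) = 0.712968.
t = (2.450 − 1.327) / 0.712968 = 1.5751.
df = n − 2 = 129.
One-sided p ≈ 0.0588, which is ≥ 0.02, so fail to reject H₀.
The data do not give significant evidence that the true slope on daily sodium intake exceeds 1.327 mmHg per unit.

t = 1.5751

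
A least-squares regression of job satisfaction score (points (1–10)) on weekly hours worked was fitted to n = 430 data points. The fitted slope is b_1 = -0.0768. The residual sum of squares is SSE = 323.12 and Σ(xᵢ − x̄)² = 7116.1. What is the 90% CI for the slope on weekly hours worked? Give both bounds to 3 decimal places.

(-0.094, -0.060)

MSE = SSE/(n − 2) = 323.12/428 = 0.754953.
SE(b_1) = √(MSE/Sₓₓ) = √(0.754953/7116.1) = 0.0103.
df = n − 2 = 428.
t* = t_{0.05, 428} = 1.648422.
Margin = t* × SE = 1.648422 × 0.0103 = 0.01698.
CI: -0.0768 ± 0.01698 → (-0.094, -0.060).
With 90% confidence, each one-unit increase in weekly hours worked is associated with a change of between -0.094 and -0.060 points (1–10) in job satisfaction score.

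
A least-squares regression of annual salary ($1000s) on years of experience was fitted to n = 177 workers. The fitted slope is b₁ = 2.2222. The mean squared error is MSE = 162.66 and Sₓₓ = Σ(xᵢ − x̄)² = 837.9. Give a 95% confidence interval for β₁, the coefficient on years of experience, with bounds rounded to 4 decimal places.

(1.3526, 3.0918)

SE(b₁) = √(MSE/Sₓₓ) = √(162.66/837.9) = 0.4406.
df = n − 2 = 175.
t* = t_{0.025, 175} = 1.973612.
Margin = t* × SE = 1.973612 × 0.4406 = 0.869573.
CI: 2.2222 ± 0.869573 → (1.3526, 3.0918).
With 95% confidence, each one-unit increase in years of experience is associated with a change of between 1.3526 and 3.0918 $1000s in annual salary.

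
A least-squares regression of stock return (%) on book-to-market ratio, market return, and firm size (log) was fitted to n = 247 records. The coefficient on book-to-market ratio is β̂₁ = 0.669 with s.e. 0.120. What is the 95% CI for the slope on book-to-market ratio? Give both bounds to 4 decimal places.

df = n − k − 1 = 247 − 3 − 1 = 243.
t* = t_{0.025, 243} = 1.969774.
Margin = t* × SE = 1.969774 × 0.120 = 0.236373.
CI: 0.669 ± 0.236373 → (0.4326, 0.9054).
With 95% confidence, each one-unit increase in book-to-market ratio is associated with a change of between 0.4326 and 0.9054 % in stock return, holding the other predictors fixed.

(0.4326, 0.9054)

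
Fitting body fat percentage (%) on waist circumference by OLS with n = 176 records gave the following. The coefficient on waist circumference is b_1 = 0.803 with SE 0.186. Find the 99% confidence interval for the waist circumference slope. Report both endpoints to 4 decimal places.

(0.3186, 1.2874)

df = n − 2 = 176 − 2 = 174.
t* = t_{0.005, 174} = 2.604379.
Margin = t* × SE = 2.604379 × 0.186 = 0.484415.
CI: 0.803 ± 0.484415 → (0.3186, 1.2874).
With 99% confidence, each one-unit increase in waist circumference is associated with a change of between 0.3186 and 1.2874 % in body fat percentage.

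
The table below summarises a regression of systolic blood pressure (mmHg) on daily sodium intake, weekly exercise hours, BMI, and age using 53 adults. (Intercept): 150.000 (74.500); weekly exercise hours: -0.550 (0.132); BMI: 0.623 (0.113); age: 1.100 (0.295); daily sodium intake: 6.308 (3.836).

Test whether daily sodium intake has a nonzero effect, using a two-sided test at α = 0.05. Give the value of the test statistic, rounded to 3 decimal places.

Read off: b = 6.308, SE = 3.836 for daily sodium intake.
H₀: β₁ = 0 vs H₁: β₁ ≠ 0.
t = 6.308 / 3.836 = 1.644.
df = n − k − 1 = 53 − 4 − 1 = 48.
Two-sided p ≈ 0.1066, which is ≥ 0.05, so fail to reject H₀.
The data do not give significant evidence of an association between daily sodium intake and systolic blood pressure, after adjusting for the other predictors.

t = 1.644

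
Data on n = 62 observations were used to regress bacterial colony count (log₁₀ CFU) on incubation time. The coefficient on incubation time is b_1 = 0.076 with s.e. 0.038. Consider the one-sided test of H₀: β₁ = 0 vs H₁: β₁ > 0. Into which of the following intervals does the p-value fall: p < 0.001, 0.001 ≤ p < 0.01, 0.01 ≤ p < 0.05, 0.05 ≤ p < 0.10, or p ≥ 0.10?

0.01 ≤ p < 0.05

t = 0.076 / 0.038 = 2.000.
df = n − 2 = 62 − 2 = 60.
One-sided p = P(T_{60} > t) ≈ 0.0250.
So 0.01 ≤ p < 0.05.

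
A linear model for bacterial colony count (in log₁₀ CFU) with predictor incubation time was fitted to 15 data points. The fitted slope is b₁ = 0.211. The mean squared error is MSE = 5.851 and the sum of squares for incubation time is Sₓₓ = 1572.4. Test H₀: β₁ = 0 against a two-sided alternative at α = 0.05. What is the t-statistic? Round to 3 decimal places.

SE(b₁) = √(MSE/Sₓₓ) = √(5.851/1572.4) = 0.0610005.
t = 0.211 / 0.0610005 = 3.459.
df = n − 2 = 13.
Two-sided p ≈ 0.0042, which is < 0.05, so reject H₀.
There is evidence that incubation time is associated with bacterial colony count.

t = 3.459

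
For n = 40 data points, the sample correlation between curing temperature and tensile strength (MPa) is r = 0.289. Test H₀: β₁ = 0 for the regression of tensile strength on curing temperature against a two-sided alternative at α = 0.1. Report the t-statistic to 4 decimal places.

t = r·√(n − 2)/√(1 − r²) = 0.289·√38/√0.916479 = 1.8609.
df = n − 2 = 38.
Two-sided p ≈ 0.0705, which is < 0.1, so reject H₀.
There is evidence of a linear association between curing temperature and tensile strength.

t = 1.8609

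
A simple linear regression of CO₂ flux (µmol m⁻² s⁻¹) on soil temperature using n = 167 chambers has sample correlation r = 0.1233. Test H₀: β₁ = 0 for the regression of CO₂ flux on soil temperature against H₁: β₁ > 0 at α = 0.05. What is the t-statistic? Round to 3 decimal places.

t = 1.596

t = r·√(n − 2)/√(1 − r²) = 0.1233·√165/√0.984797 = 1.596.
df = n − 2 = 165.
One-sided p ≈ 0.0562, which is ≥ 0.05, so fail to reject H₀.
The data do not give significant evidence of a linear association between soil temperature and CO₂ flux.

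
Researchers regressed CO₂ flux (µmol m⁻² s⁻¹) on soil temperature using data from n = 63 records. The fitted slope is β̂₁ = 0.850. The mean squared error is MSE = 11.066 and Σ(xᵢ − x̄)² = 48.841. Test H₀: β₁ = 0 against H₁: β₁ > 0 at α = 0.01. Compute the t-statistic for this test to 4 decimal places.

SE(β̂₁) = √(MSE/Sₓₓ) = √(11.066/48.841) = 0.475996.
t = 0.850 / 0.475996 = 1.7857.
df = n − 2 = 61.
One-sided p ≈ 0.0396, which is ≥ 0.01, so fail to reject H₀.
The data do not give significant evidence that the true slope on soil temperature is positive.

t = 1.7857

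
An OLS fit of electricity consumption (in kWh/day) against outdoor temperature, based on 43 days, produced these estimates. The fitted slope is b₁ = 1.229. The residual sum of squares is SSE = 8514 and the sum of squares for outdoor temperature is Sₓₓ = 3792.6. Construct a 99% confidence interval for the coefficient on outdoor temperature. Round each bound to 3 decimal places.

(0.597, 1.861)

MSE = SSE/(n − 2) = 8514/41 = 207.659.
SE(b₁) = √(MSE/Sₓₓ) = √(207.659/3792.6) = 0.233995.
df = n − 2 = 41.
t* = t_{0.005, 41} = 2.701181.
Margin = t* × SE = 2.701181 × 0.233995 = 0.63206.
CI: 1.229 ± 0.63206 → (0.597, 1.861).
With 99% confidence, each one-unit increase in outdoor temperature is associated with a change of between 0.597 and 1.861 kWh/day in electricity consumption.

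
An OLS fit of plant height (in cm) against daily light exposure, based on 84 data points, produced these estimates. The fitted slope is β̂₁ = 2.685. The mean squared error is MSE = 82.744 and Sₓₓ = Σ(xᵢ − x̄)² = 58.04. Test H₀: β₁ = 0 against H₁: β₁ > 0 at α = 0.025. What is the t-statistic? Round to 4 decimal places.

t = 2.2487

SE(β̂₁) = √(MSE/Sₓₓ) = √(82.744/58.04) = 1.194.
t = 2.685 / 1.194 = 2.2487.
df = n − 2 = 82.
One-sided p ≈ 0.0136, which is < 0.025, so reject H₀.
There is evidence that the true slope on daily light exposure is positive.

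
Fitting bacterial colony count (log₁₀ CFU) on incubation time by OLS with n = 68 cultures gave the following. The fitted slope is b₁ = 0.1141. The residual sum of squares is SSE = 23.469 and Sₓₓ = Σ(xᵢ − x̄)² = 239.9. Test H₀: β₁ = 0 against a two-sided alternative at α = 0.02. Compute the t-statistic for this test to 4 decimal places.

t = 2.9636

MSE = SSE/(n − 2) = 23.469/66 = 0.355591.
SE(b₁) = √(MSE/Sₓₓ) = √(0.355591/239.9) = 0.0385.
t = 0.1141 / 0.0385 = 2.9636.
df = n − 2 = 66.
Two-sided p ≈ 0.0042, which is < 0.02, so reject H₀.
There is evidence that incubation time is associated with bacterial colony count.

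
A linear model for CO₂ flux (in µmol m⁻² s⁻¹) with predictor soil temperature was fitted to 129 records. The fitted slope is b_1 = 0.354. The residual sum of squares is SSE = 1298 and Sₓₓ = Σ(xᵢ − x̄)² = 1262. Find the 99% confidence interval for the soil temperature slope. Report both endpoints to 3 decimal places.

MSE = SSE/(n − 2) = 1298/127 = 10.2205.
SE(b_1) = √(MSE/Sₓₓ) = √(10.2205/1262) = 0.0899924.
df = n − 2 = 127.
t* = t_{0.005, 127} = 2.615096.
Margin = t* × SE = 2.615096 × 0.0899924 = 0.23534.
CI: 0.354 ± 0.23534 → (0.119, 0.589).
With 99% confidence, each one-unit increase in soil temperature is associated with a change of between 0.119 and 0.589 µmol m⁻² s⁻¹ in CO₂ flux.

(0.119, 0.589)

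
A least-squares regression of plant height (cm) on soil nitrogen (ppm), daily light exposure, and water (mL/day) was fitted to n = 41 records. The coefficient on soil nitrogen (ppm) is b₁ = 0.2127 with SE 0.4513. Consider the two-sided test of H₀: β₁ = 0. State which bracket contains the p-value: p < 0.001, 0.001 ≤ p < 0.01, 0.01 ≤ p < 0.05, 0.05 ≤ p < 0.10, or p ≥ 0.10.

p ≥ 0.10

t = 0.2127 / 0.4513 = 0.471.
df = n − k − 1 = 41 − 3 − 1 = 37.
Two-sided p = 2·P(T_{37} > |t|) ≈ 0.6402.
So p ≥ 0.10.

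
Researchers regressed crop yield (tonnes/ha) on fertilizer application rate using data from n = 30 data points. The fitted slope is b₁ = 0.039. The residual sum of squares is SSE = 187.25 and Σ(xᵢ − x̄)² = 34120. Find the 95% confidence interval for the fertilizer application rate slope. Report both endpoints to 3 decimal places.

MSE = SSE/(n − 2) = 187.25/28 = 6.6875.
SE(b₁) = √(MSE/Sₓₓ) = √(6.6875/34120) = 0.014.
df = n − 2 = 28.
t* = t_{0.025, 28} = 2.048407.
Margin = t* × SE = 2.048407 × 0.014 = 0.02868.
CI: 0.039 ± 0.02868 → (0.010, 0.068).
With 95% confidence, each one-unit increase in fertilizer application rate is associated with a change of between 0.010 and 0.068 tonnes/ha in crop yield.

(0.010, 0.068)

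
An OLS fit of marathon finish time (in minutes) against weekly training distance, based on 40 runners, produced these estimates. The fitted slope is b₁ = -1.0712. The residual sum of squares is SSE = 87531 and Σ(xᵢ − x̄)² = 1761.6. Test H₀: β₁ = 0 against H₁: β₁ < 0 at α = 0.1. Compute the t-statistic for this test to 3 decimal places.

t = -0.937

MSE = SSE/(n − 2) = 87531/38 = 2303.45.
SE(b₁) = √(MSE/Sₓₓ) = √(2303.45/1761.6) = 1.1435.
t = -1.0712 / 1.1435 = -0.937.
df = n − 2 = 38.
One-sided p ≈ 0.1774, which is ≥ 0.1, so fail to reject H₀.
The data do not give significant evidence that the true slope on weekly training distance is negative.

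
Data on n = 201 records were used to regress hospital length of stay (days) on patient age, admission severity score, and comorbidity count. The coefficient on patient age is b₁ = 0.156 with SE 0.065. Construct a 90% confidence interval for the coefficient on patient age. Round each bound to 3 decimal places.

df = n − k − 1 = 201 − 3 − 1 = 197.
t* = t_{0.05, 197} = 1.652625.
Margin = t* × SE = 1.652625 × 0.065 = 0.10742.
CI: 0.156 ± 0.10742 → (0.049, 0.263).
With 90% confidence, each one-unit increase in patient age is associated with a change of between 0.049 and 0.263 days in hospital length of stay, holding the other predictors fixed.

(0.049, 0.263)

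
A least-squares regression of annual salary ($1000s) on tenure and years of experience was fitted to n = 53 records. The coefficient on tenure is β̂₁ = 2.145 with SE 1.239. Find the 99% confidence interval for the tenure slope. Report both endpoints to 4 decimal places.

df = n − k − 1 = 53 − 2 − 1 = 50.
t* = t_{0.005, 50} = 2.677793.
Margin = t* × SE = 2.677793 × 1.239 = 3.317786.
CI: 2.145 ± 3.317786 → (-1.1728, 5.4628).
With 99% confidence, each one-unit increase in tenure is associated with a change of between -1.1728 and 5.4628 $1000s in annual salary, holding the other predictors fixed.

(-1.1728, 5.4628)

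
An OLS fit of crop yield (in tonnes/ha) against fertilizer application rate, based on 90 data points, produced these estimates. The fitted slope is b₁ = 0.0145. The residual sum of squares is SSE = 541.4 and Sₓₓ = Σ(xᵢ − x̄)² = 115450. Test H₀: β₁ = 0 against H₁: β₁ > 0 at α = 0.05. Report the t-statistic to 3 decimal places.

t = 1.986

MSE = SSE/(n − 2) = 541.4/88 = 6.15227.
SE(b₁) = √(MSE/Sₓₓ) = √(6.15227/115450) = 0.00729997.
t = 0.0145 / 0.00729997 = 1.986.
df = n − 2 = 88.
One-sided p ≈ 0.0251, which is < 0.05, so reject H₀.
There is evidence that the true slope on fertilizer application rate is positive.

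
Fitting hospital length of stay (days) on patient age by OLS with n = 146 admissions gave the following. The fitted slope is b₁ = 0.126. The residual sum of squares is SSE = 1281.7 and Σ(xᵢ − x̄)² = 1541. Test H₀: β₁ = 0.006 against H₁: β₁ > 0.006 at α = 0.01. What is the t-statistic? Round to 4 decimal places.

MSE = SSE/(n − 2) = 1281.7/144 = 8.90069.
SE(b₁) = √(MSE/Sₓₓ) = √(8.90069/1541) = 0.0759995.
t = (0.126 − 0.006) / 0.0759995 = 1.5790.
df = n − 2 = 144.
One-sided p ≈ 0.0583, which is ≥ 0.01, so fail to reject H₀.
The data do not give significant evidence that the true slope on patient age exceeds 0.006 days per unit.

t = 1.5790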